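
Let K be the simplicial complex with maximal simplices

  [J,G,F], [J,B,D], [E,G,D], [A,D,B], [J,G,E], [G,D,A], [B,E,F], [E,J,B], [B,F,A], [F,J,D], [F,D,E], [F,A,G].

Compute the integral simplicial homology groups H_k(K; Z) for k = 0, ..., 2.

H_0 ≅ Z,  H_1 ≅ Z/2,  H_2 = 0.

Fix the vertex order A < B < D < E < F < G < J and write every simplex with vertices in increasing order. Then dim K = 2 and the simplices of K are:

  0-simplices (7): A, B, D, E, F, G, J
  1-simplices (18): AB, AD, AF, AG, BD, BE, BF, BJ, DE, DF, DG, DJ, EF, EG, EJ, FG, FJ, GJ
  2-simplices (12): ABD, ABF, ADG, AFG, BDJ, BEF, BEJ, DEF, DEG, DFJ, EGJ, FGJ

so the chain groups are C_0 ≅ Z^7, C_1 ≅ Z^18, C_2 ≅ Z^12.

∂_1: C_1 → C_0 sends each edge [p,q] (with p < q) to q − p. For instance
  ∂FG = G − F.
The 7×18 boundary matrix has rank 6 and Smith normal form diag(1,1,1,1,1,1).

The boundary map ∂_2: C_2 → C_1 acts by ∂[p,q,r] = [q,r] − [p,r] + [p,q]. For instance
  ∂BEJ = EJ − BJ + BE,
  ∂FGJ = GJ − FJ + FG.
The resulting 18×12 matrix has rank 12, and its Smith normal form has invariant factors (1,1,1,1,1,1,1,1,1,1,1,2).

Reading off H_k = ker ∂_k / im ∂_{k+1}:

  H_0: rank C_0 − rank ∂_1 = 7 − 6 = 1, and the invariant factors of ∂_1 are all 1, so H_0 ≅ Z.
  H_1: rank ker ∂_1 − rank ∂_2 = (18 − 6) − 12 = 0, and ∂_2 has invariant factor 2 > 1, so H_1 ≅ Z/2.
  H_2: rank ker ∂_2 − rank ∂_3 = (12 − 12) − 0 = 0, and there is no ∂_3, so H_2 ≅ 0.

As a check, the Euler characteristic is 7 − 18 + 12 = 1, which agrees with 1 − 0 + 0 = 1.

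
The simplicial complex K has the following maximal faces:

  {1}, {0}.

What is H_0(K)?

Fix the vertex order 0 < 1 and write every simplex with vertices in increasing order. Then dim K = 0 and the simplices of K are:

  0-simplices (2): [0], [1]

giving chain groups C_0 ≅ Z^2.

Computing H_k = (kernel of ∂_k) / (image of ∂_{k+1}):

  H_0: rank C_0 − rank ∂_1 = 2 − 0 = 2, and there is no ∂_1, so H_0 ≅ Z^2.

(K is a triangulation of a set of 2 points.)

H_0 ≅ Z^2.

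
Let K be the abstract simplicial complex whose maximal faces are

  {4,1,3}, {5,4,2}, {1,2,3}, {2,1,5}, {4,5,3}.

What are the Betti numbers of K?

Take the total order 1 < 2 < 3 < 4 < 5 on the vertex set. Then K (dimension 2) consists of the simplices:

  0-simplices (5): [1], [2], [3], [4], [5]
  1-simplices (10): [1,2], [1,3], [1,4], [1,5], [2,3], [2,4], [2,5], [3,4], [3,5], [4,5]
  2-simplices (5): [1,2,3], [1,2,5], [1,3,4], [2,4,5], [3,4,5]

so the chain groups are C_0 ≅ Z^5, C_1 ≅ Z^10, C_2 ≅ Z^5.

Boundary ∂_1: C_1 → C_0 maps an edge to its endpoints' difference, ∂[p,q] = q − p. For instance
  ∂[4,5] = [5] − [4].
The 5×10 boundary matrix has rank 4 and Smith normal form diag(1,1,1,1).

The boundary map ∂_2: C_2 → C_1 sends each 2-simplex [p,q,r] to [q,r] − [p,r] + [p,q]. For instance
  ∂[1,2,5] = [2,5] − [1,5] + [1,2],
  ∂[1,2,3] = [2,3] − [1,3] + [1,2].
The resulting 10×5 matrix has rank 5, and its Smith normal form has invariant factors (1,1,1,1,1).

Computing H_k = (kernel of ∂_k) / (image of ∂_{k+1}):

  H_0: rank C_0 − rank ∂_1 = 5 − 4 = 1, and the invariant factors of ∂_1 are all 1, so H_0 ≅ Z.
  H_1: rank ker ∂_1 − rank ∂_2 = (10 − 4) − 5 = 1, and the invariant factors of ∂_2 are all 1, so H_1 ≅ Z.
  H_2: rank ker ∂_2 − rank ∂_3 = (5 − 5) − 0 = 0, and there is no ∂_3, so H_2 ≅ 0.

As a check, the Euler characteristic is 5 − 10 + 5 = 0, which agrees with 1 − 1 + 0 = 0.

Hence the Betti numbers are b_0 = 1, b_1 = 1, b_2 = 0.

b_0 = 1, b_1 = 1, b_2 = 0.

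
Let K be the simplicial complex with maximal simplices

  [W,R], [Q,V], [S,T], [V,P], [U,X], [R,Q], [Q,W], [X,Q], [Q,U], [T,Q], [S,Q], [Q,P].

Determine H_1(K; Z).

H_1 ≅ Z^4.

Take the total order P < Q < R < S < T < U < V < W < X on the vertex set. Then K (dimension 1) consists of the simplices:

  0-simplices (9): P, Q, R, S, T, U, V, W, X
  1-simplices (12): PQ, PV, QR, QS, QT, QU, QV, QW, QX, RW, ST, UX

giving chain groups C_0 ≅ Z^9, C_1 ≅ Z^12.

∂_1: C_1 → C_0 sends each edge [p,q] (with p < q) to q − p. For instance
  ∂QU = U − Q.
This gives a 9×12 integer matrix of rank 8; reducing to Smith normal form yields diagonal entries (1,1,1,1,1,1,1,1).

Computing H_k = (kernel of ∂_k) / (image of ∂_{k+1}):

  H_1: rank ker ∂_1 − rank ∂_2 = (12 − 8) − 0 = 4, and there is no ∂_2, so H_1 = Z^4.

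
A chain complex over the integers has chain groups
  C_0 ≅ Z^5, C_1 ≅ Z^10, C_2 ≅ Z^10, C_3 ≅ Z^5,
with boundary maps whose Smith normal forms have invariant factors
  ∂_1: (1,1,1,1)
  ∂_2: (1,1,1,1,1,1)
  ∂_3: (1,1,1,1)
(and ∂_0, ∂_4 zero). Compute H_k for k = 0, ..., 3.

H_0 ≅ Z,  H_1 = 0,  H_2 = 0,  H_3 ≅ Z.

H_0: b_0 = 5 − 0 − 4 = 1; torsion from ∂_1 factors > 1: none. So H_0 ≅ Z.
H_1: b_1 = 10 − 4 − 6 = 0; torsion from ∂_2 factors > 1: none. So H_1 ≅ 0.
H_2: b_2 = 10 − 6 − 4 = 0; torsion from ∂_3 factors > 1: none. So H_2 ≅ 0.
H_3: b_3 = 5 − 4 − 0 = 1; torsion from ∂_4 factors > 1: none. So H_3 ≅ Z.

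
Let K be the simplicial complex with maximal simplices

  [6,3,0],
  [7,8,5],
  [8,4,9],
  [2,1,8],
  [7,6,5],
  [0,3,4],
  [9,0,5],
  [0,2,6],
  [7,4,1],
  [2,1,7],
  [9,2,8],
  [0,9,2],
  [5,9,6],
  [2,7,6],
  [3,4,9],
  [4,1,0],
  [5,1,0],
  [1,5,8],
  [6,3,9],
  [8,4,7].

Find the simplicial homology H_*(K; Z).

We work with the vertex ordering 0 < 1 < 2 < 3 < 4 < 5 < 6 < 7 < 8 < 9. The simplices of K, each written with vertices in increasing order, are:

  0-simplices (10): [0], [1], [2], [3], [4], [5], [6], [7], [8], [9]
  1-simplices (30): (30 of them)
  2-simplices (20): (20 of them)

Hence C_0 ≅ Z^10, C_1 ≅ Z^30, C_2 ≅ Z^20.

∂_1: C_1 → C_0 maps an edge to its endpoints' difference, ∂[p,q] = q − p.
The resulting 10×30 matrix has rank 9, and its Smith normal form has invariant factors (1,1,1,1,1,1,1,1,1).

∂_2: C_2 → C_1 acts by ∂[p,q,r] = [q,r] − [p,r] + [p,q]. For instance
  ∂[0,5,9] = [5,9] − [0,9] + [0,5],
  ∂[0,2,6] = [2,6] − [0,6] + [0,2].
The resulting 30×20 matrix has rank 20, and its Smith normal form has invariant factors (1,1,1,1,1,1,1,1,1,1,1,1,1,1,1,1,1,1,1,2).

Now H_k = ker ∂_k / im ∂_{k+1}, so:

  H_0: rank C_0 − rank ∂_1 = 10 − 9 = 1, and the invariant factors of ∂_1 are all 1, so H_0 = Z.
  H_1: rank ker ∂_1 − rank ∂_2 = (30 − 9) − 20 = 1, and ∂_2 has invariant factor 2 > 1, so H_1 = Z ⊕ Z/2.
  H_2: rank ker ∂_2 − rank ∂_3 = (20 − 20) − 0 = 0, and there is no ∂_3, so H_2 = 0.

H_0 = Z,  H_1 = Z ⊕ Z/2,  H_2 = 0.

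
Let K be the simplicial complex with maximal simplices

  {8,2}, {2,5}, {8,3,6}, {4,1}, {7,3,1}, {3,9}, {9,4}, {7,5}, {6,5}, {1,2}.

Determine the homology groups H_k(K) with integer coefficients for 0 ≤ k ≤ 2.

H_0 ≅ Z,  H_1 ≅ Z^4,  H_2 = 0.

Order the vertices as 1 < 2 < 3 < 4 < 5 < 6 < 7 < 8 < 9. Listing each simplex with vertices in this order, K has dimension 2 with simplices:

  0-simplices (9): [1], [2], [3], [4], [5], [6], [7], [8], [9]
  1-simplices (14): [1,2], [1,3], [1,4], [1,7], [2,5], [2,8], [3,6], [3,7], [3,8], [3,9], [4,9], [5,6], [5,7], [6,8]
  2-simplices (2): [1,3,7], [3,6,8]

giving chain groups C_0 ≅ Z^9, C_1 ≅ Z^14, C_2 ≅ Z^2.

The boundary map ∂_1: C_1 → C_0 maps an edge to its endpoints' difference, ∂[p,q] = q − p. For instance
  ∂[3,9] = [9] − [3].
This gives a 9×14 integer matrix of rank 8; reducing to Smith normal form yields diagonal entries (1,1,1,1,1,1,1,1).

Boundary ∂_2: C_2 → C_1 sends each 2-simplex [p,q,r] to [q,r] − [p,r] + [p,q]. For instance
  ∂[3,6,8] = [6,8] − [3,8] + [3,6],
  ∂[1,3,7] = [3,7] − [1,7] + [1,3].
The resulting 14×2 matrix has rank 2, and its Smith normal form has invariant factors (1,1).

Now H_k = ker ∂_k / im ∂_{k+1}, so:

  H_0: rank C_0 − rank ∂_1 = 9 − 8 = 1, and the invariant factors of ∂_1 are all 1, so H_0 ≅ Z.
  H_1: rank ker ∂_1 − rank ∂_2 = (14 − 8) − 2 = 4, and the invariant factors of ∂_2 are all 1, so H_1 ≅ Z^4.
  H_2: rank ker ∂_2 − rank ∂_3 = (2 − 2) − 0 = 0, and there is no ∂_3, so H_2 ≅ 0.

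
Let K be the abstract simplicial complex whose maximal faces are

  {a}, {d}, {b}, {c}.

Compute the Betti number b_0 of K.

Take the total order a < b < c < d on the vertex set. Then K (dimension 0) consists of the simplices:

  0-simplices (4): a, b, c, d

giving chain groups C_0 ≅ Z^4.

From H_k ≅ ker(∂_k) / im(∂_{k+1}) we obtain:

  H_0: rank C_0 − rank ∂_1 = 4 − 0 = 4, and there is no ∂_1, so H_0 ≅ Z^4.

Hence the Betti numbers are b_0 = 4.

b_0 = 4.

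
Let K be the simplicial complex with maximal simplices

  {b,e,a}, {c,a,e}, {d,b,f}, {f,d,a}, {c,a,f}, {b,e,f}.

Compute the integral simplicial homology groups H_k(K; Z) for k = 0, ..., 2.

H_0 ≅ Z,  H_1 ≅ Z,  H_2 = 0.

Order the vertices as a < b < c < d < e < f. Listing each simplex with vertices in this order, K has dimension 2 with simplices:

  0-simplices (6): a, b, c, d, e, f
  1-simplices (12): ab, ac, ad, ae, af, bd, be, bf, ce, cf, df, ef
  2-simplices (6): abe, ace, acf, adf, bdf, bef

Hence C_0 ≅ Z^6, C_1 ≅ Z^12, C_2 ≅ Z^6.

∂_1: C_1 → C_0 is given by ∂[p,q] = [q] − [p]. For instance
  ∂ef = f − e.
As a 6×12 matrix over Z this has rank 5, with invariant factors (1,1,1,1,1).

Boundary ∂_2: C_2 → C_1 sends each 2-simplex [p,q,r] to [q,r] − [p,r] + [p,q]. For instance
  ∂abe = be − ae + ab,
  ∂bdf = df − bf + bd.
This gives a 12×6 integer matrix of rank 6; reducing to Smith normal form yields diagonal entries (1,1,1,1,1,1).

Now H_k = ker ∂_k / im ∂_{k+1}, so:

  H_0: rank C_0 − rank ∂_1 = 6 − 5 = 1, and the invariant factors of ∂_1 are all 1, so H_0 = Z.
  H_1: rank ker ∂_1 − rank ∂_2 = (12 − 5) − 6 = 1, and the invariant factors of ∂_2 are all 1, so H_1 = Z.
  H_2: rank ker ∂_2 − rank ∂_3 = (6 − 6) − 0 = 0, and there is no ∂_3, so H_2 = 0.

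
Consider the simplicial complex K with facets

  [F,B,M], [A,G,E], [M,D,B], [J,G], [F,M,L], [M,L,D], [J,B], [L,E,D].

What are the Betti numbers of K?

Fix the vertex order A < B < D < E < F < G < J < L < M and write every simplex with vertices in increasing order. Then dim K = 2 and the simplices of K are:

  0-simplices (9): A, B, D, E, F, G, J, L, M
  1-simplices (15): AE, AG, BD, BF, BJ, BM, DE, DL, DM, EG, EL, FL, FM, GJ, LM
  2-simplices (6): AEG, BDM, BFM, DEL, DLM, FLM

Hence C_0 ≅ Z^9, C_1 ≅ Z^15, C_2 ≅ Z^6.

Boundary ∂_1: C_1 → C_0 is given by ∂[p,q] = [q] − [p]. For instance
  ∂LM = M − L.
The resulting 9×15 matrix has rank 8, and its Smith normal form has invariant factors (1,1,1,1,1,1,1,1).

Boundary ∂_2: C_2 → C_1 acts by ∂[p,q,r] = [q,r] − [p,r] + [p,q]. For instance
  ∂DEL = EL − DL + DE,
  ∂DLM = LM − DM + DL.
As a 15×6 matrix over Z this has rank 6, with invariant factors (1,1,1,1,1,1).

Computing H_k = (kernel of ∂_k) / (image of ∂_{k+1}):

  H_0: rank C_0 − rank ∂_1 = 9 − 8 = 1, and the invariant factors of ∂_1 are all 1, so H_0 = Z.
  H_1: rank ker ∂_1 − rank ∂_2 = (15 − 8) − 6 = 1, and the invariant factors of ∂_2 are all 1, so H_1 = Z.
  H_2: rank ker ∂_2 − rank ∂_3 = (6 − 6) − 0 = 0, and there is no ∂_3, so H_2 = 0.

As a check, the Euler characteristic is 9 − 15 + 6 = 0, which agrees with 1 − 1 + 0 = 0.

Hence the Betti numbers are b_0 = 1, b_1 = 1, b_2 = 0.

b_0 = 1, b_1 = 1, b_2 = 0.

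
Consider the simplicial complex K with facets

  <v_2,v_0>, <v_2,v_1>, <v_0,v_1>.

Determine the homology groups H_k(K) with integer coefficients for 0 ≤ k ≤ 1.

Take the total order v_0 < v_1 < v_2 on the vertex set. Then K (dimension 1) consists of the simplices:

  0-simplices (3): [v_0], [v_1], [v_2]
  1-simplices (3): [v_0,v_1], [v_0,v_2], [v_1,v_2]

Hence C_0 ≅ Z^3, C_1 ≅ Z^3.

Boundary ∂_1: C_1 → C_0 sends each edge [p,q] (with p < q) to q − p. For instance
  ∂[v_1,v_2] = [v_2] − [v_1].
The 3×3 boundary matrix has rank 2 and Smith normal form diag(1,1).

Now H_k = ker ∂_k / im ∂_{k+1}, so:

  H_0: rank C_0 − rank ∂_1 = 3 − 2 = 1, and the invariant factors of ∂_1 are all 1, so H_0 = Z.
  H_1: rank ker ∂_1 − rank ∂_2 = (3 − 2) − 0 = 1, and there is no ∂_2, so H_1 = Z.

H_0 ≅ Z,  H_1 ≅ Z.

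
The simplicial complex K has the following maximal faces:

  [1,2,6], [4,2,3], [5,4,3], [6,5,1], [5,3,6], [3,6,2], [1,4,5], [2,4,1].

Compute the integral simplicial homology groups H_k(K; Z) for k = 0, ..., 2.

H_0 ≅ Z,  H_1 = 0,  H_2 ≅ Z.

K has 6 vertices, 12 edges, 8 triangles.
rank ∂_0 = 0, rank ∂_1 = 5 ⇒ b_0 = 6 − 0 − 5 = 1; all invariant factors of ∂_1 are 1 so no torsion. So H_0 ≅ Z.
rank ∂_1 = 5, rank ∂_2 = 7 ⇒ b_1 = 12 − 5 − 7 = 0; all invariant factors of ∂_2 are 1 so no torsion. So H_1 ≅ 0.
rank ∂_2 = 7, rank ∂_3 = 0 ⇒ b_2 = 8 − 7 − 0 = 1. So H_2 ≅ Z.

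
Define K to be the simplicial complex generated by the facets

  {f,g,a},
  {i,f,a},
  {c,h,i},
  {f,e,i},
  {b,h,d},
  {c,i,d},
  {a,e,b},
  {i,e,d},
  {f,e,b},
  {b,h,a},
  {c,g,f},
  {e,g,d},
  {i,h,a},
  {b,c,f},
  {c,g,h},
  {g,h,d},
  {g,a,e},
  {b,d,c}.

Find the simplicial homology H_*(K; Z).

Fix the vertex order a < b < c < d < e < f < g < h < i and write every simplex with vertices in increasing order. Then dim K = 2 and the simplices of K are:

  0-simplices (9): a, b, c, d, e, f, g, h, i
  1-simplices (27): ab, ae, af, ag, ah, ai, bc, bd, be, bf, bh, cd, cf, cg, ch, ci, de, dg, dh, di, ef, eg, ei, fg, fi, gh, hi
  2-simplices (18): abe, abh, aeg, afg, afi, ahi, bcd, bcf, bdh, bef, cdi, cfg, cgh, chi, deg, dei, dgh, efi

so the chain groups are C_0 ≅ Z^9, C_1 ≅ Z^27, C_2 ≅ Z^18.

Boundary ∂_1: C_1 → C_0 maps an edge to its endpoints' difference, ∂[p,q] = q − p.
This gives a 9×27 integer matrix of rank 8; reducing to Smith normal form yields diagonal entries (1,1,1,1,1,1,1,1).

∂_2: C_2 → C_1 sends each 2-simplex [p,q,r] to [q,r] − [p,r] + [p,q]. For instance
  ∂afi = fi − ai + af,
  ∂afg = fg − ag + af.
The resulting 27×18 matrix has rank 18, and its Smith normal form has invariant factors (1,1,1,1,1,1,1,1,1,1,1,1,1,1,1,1,1,2).

Now H_k = ker ∂_k / im ∂_{k+1}, so:

  H_0: rank C_0 − rank ∂_1 = 9 − 8 = 1, and the invariant factors of ∂_1 are all 1, so H_0 ≅ Z.
  H_1: rank ker ∂_1 − rank ∂_2 = (27 − 8) − 18 = 1, and ∂_2 has invariant factor 2 > 1, so H_1 ≅ Z ⊕ Z/2Z.
  H_2: rank ker ∂_2 − rank ∂_3 = (18 − 18) − 0 = 0, and there is no ∂_3, so H_2 ≅ 0.

H_0 = Z,  H_1 = Z ⊕ Z/2Z,  H_2 = 0.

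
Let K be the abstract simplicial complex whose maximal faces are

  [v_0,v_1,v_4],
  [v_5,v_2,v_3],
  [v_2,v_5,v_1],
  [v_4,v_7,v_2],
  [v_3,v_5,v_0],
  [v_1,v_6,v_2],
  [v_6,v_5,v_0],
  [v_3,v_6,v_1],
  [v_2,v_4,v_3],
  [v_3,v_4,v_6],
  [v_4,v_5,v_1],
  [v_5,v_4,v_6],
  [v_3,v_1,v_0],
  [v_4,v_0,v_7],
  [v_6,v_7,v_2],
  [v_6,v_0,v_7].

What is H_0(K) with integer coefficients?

H_0 = Z.

We work with the vertex ordering v_0 < v_1 < v_2 < v_3 < v_4 < v_5 < v_6 < v_7. The simplices of K, each written with vertices in increasing order, are:

  0-simplices (8): [v_0], [v_1], [v_2], [v_3], [v_4], [v_5], [v_6], [v_7]
  1-simplices (24): (24 of them)
  2-simplices (16): (16 of them)

giving chain groups C_0 ≅ Z^8, C_1 ≅ Z^24, C_2 ≅ Z^16.

∂_1: C_1 → C_0 sends each edge [p,q] (with p < q) to q − p.
This gives a 8×24 integer matrix of rank 7; reducing to Smith normal form yields diagonal entries (1,1,1,1,1,1,1).

∂_2: C_2 → C_1 maps a triangle to the signed sum of its edges. For instance
  ∂[v_0,v_1,v_4] = [v_1,v_4] − [v_0,v_4] + [v_0,v_1],
  ∂[v_1,v_3,v_6] = [v_3,v_6] − [v_1,v_6] + [v_1,v_3].
The resulting 24×16 matrix has rank 15, and its Smith normal form has invariant factors (1,1,1,1,1,1,1,1,1,1,1,1,1,1,1).

From H_k ≅ ker(∂_k) / im(∂_{k+1}) we obtain:

  H_0: rank C_0 − rank ∂_1 = 8 − 7 = 1, and the invariant factors of ∂_1 are all 1, so H_0 = Z.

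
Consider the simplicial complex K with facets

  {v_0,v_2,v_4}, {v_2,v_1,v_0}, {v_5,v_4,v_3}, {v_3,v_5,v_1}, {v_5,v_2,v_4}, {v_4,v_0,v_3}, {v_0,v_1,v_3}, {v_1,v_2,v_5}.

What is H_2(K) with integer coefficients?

H_2 = Z.

K has 6 vertices, 12 edges, 8 triangles.
rank ∂_2 = 7, rank ∂_3 = 0 ⇒ b_2 = 8 − 7 − 0 = 1. So H_2 ≅ Z.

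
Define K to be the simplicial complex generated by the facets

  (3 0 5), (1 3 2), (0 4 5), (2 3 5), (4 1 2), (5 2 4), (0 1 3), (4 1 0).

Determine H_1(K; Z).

Fix the vertex order 0 < 1 < 2 < 3 < 4 < 5 and write every simplex with vertices in increasing order. Then dim K = 2 and the simplices of K are:

  0-simplices (6): [0], [1], [2], [3], [4], [5]
  1-simplices (12): [0,1], [0,3], [0,4], [0,5], [1,2], [1,3], [1,4], [2,3], [2,4], [2,5], [3,5], [4,5]
  2-simplices (8): [0,1,3], [0,1,4], [0,3,5], [0,4,5], [1,2,3], [1,2,4], [2,3,5], [2,4,5]

giving chain groups C_0 ≅ Z^6, C_1 ≅ Z^12, C_2 ≅ Z^8.

Boundary ∂_1: C_1 → C_0 sends each edge [p,q] (with p < q) to q − p. For instance
  ∂[3,5] = [5] − [3].
The resulting 6×12 matrix has rank 5, and its Smith normal form has invariant factors (1,1,1,1,1).

Boundary ∂_2: C_2 → C_1 maps a triangle to the signed sum of its edges. For instance
  ∂[2,4,5] = [4,5] − [2,5] + [2,4],
  ∂[0,1,4] = [1,4] − [0,4] + [0,1].
The resulting 12×8 matrix has rank 7, and its Smith normal form has invariant factors (1,1,1,1,1,1,1).

Now H_k = ker ∂_k / im ∂_{k+1}, so:

  H_1: rank ker ∂_1 − rank ∂_2 = (12 − 5) − 7 = 0, and the invariant factors of ∂_2 are all 1, so H_1 = 0.

(K is a triangulation of the 2-sphere S^2.)

H_1 = 0.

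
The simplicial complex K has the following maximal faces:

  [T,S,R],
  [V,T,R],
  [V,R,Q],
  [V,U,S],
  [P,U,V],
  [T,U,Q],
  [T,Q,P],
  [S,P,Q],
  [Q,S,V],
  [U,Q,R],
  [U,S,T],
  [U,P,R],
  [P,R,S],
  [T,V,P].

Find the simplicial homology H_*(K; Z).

We work with the vertex ordering P < Q < R < S < T < U < V. The simplices of K, each written with vertices in increasing order, are:

  0-simplices (7): P, Q, R, S, T, U, V
  1-simplices (21): PQ, PR, PS, PT, PU, PV, QR, QS, QT, QU, QV, RS, RT, RU, RV, ST, SU, SV, TU, TV, UV
  2-simplices (14): PQS, PQT, PRS, PRU, PTV, PUV, QRU, QRV, QSV, QTU, RST, RTV, STU, SUV

so the chain groups are C_0 ≅ Z^7, C_1 ≅ Z^21, C_2 ≅ Z^14.

Boundary ∂_1: C_1 → C_0 sends each edge [p,q] (with p < q) to q − p. For instance
  ∂ST = T − S.
This gives a 7×21 integer matrix of rank 6; reducing to Smith normal form yields diagonal entries (1,1,1,1,1,1).

∂_2: C_2 → C_1 sends each 2-simplex [p,q,r] to [q,r] − [p,r] + [p,q]. For instance
  ∂PTV = TV − PV + PT,
  ∂PQT = QT − PT + PQ.
This gives a 21×14 integer matrix of rank 13; reducing to Smith normal form yields diagonal entries (1,1,1,1,1,1,1,1,1,1,1,1,1).

Now H_k = ker ∂_k / im ∂_{k+1}, so:

  H_0: rank C_0 − rank ∂_1 = 7 − 6 = 1, and the invariant factors of ∂_1 are all 1, so H_0 = Z.
  H_1: rank ker ∂_1 − rank ∂_2 = (21 − 6) − 13 = 2, and the invariant factors of ∂_2 are all 1, so H_1 = Z^2.
  H_2: rank ker ∂_2 − rank ∂_3 = (14 − 13) − 0 = 1, and there is no ∂_3, so H_2 = Z.

(K is a triangulation of the torus T^2.)

H_0 ≅ Z,  H_1 ≅ Z^2,  H_2 ≅ Z.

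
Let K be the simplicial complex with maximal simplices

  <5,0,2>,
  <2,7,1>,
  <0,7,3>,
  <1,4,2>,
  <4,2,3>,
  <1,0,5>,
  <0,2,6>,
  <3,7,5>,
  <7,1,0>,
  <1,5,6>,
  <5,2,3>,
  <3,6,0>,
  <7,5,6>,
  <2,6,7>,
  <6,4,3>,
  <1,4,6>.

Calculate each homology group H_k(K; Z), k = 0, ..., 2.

We work with the vertex ordering 0 < 1 < 2 < 3 < 4 < 5 < 6 < 7. The simplices of K, each written with vertices in increasing order, are:

  0-simplices (8): [0], [1], [2], [3], [4], [5], [6], [7]
  1-simplices (24): (24 of them)
  2-simplices (16): [0,1,5], [0,1,7], [0,2,5], [0,2,6], [0,3,6], [0,3,7], [1,2,4], [1,2,7], [1,4,6], [1,5,6], [2,3,4], [2,3,5], [2,6,7], [3,4,6], [3,5,7], [5,6,7]

giving chain groups C_0 ≅ Z^8, C_1 ≅ Z^24, C_2 ≅ Z^16.

∂_1: C_1 → C_0 maps an edge to its endpoints' difference, ∂[p,q] = q − p. For instance
  ∂[3,4] = [4] − [3].
The 8×24 boundary matrix has rank 7 and Smith normal form diag(1,1,1,1,1,1,1).

Boundary ∂_2: C_2 → C_1 maps a triangle to the signed sum of its edges. For instance
  ∂[0,2,5] = [2,5] − [0,5] + [0,2],
  ∂[2,3,4] = [3,4] − [2,4] + [2,3].
As a 24×16 matrix over Z this has rank 15, with invariant factors (1,1,1,1,1,1,1,1,1,1,1,1,1,1,1).

Computing H_k = (kernel of ∂_k) / (image of ∂_{k+1}):

  H_0: rank C_0 − rank ∂_1 = 8 − 7 = 1, and the invariant factors of ∂_1 are all 1, so H_0 = Z.
  H_1: rank ker ∂_1 − rank ∂_2 = (24 − 7) − 15 = 2, and the invariant factors of ∂_2 are all 1, so H_1 = Z^2.
  H_2: rank ker ∂_2 − rank ∂_3 = (16 − 15) − 0 = 1, and there is no ∂_3, so H_2 = Z.

H_0 ≅ Z,  H_1 ≅ Z^2,  H_2 ≅ Z.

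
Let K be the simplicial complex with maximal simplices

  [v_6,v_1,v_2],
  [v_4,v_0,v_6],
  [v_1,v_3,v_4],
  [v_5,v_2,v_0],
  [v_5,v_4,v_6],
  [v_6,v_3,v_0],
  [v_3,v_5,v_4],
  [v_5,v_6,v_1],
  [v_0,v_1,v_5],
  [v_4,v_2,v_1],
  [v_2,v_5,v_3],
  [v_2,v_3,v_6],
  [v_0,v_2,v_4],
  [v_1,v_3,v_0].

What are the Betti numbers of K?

Fix the vertex order v_0 < v_1 < v_2 < v_3 < v_4 < v_5 < v_6 and write every simplex with vertices in increasing order. Then dim K = 2 and the simplices of K are:

  0-simplices (7): [v_0], [v_1], [v_2], [v_3], [v_4], [v_5], [v_6]
  1-simplices (21): (21 of them)
  2-simplices (14): (14 of them)

giving chain groups C_0 ≅ Z^7, C_1 ≅ Z^21, C_2 ≅ Z^14.

∂_1: C_1 → C_0 sends each edge [p,q] (with p < q) to q − p.
This gives a 7×21 integer matrix of rank 6; reducing to Smith normal form yields diagonal entries (1,1,1,1,1,1).

The boundary map ∂_2: C_2 → C_1 sends each 2-simplex [p,q,r] to [q,r] − [p,r] + [p,q]. For instance
  ∂[v_1,v_5,v_6] = [v_5,v_6] − [v_1,v_6] + [v_1,v_5],
  ∂[v_0,v_2,v_5] = [v_2,v_5] − [v_0,v_5] + [v_0,v_2].
This gives a 21×14 integer matrix of rank 13; reducing to Smith normal form yields diagonal entries (1,1,1,1,1,1,1,1,1,1,1,1,1).

From H_k ≅ ker(∂_k) / im(∂_{k+1}) we obtain:

  H_0: rank C_0 − rank ∂_1 = 7 − 6 = 1, and the invariant factors of ∂_1 are all 1, so H_0 = Z.
  H_1: rank ker ∂_1 − rank ∂_2 = (21 − 6) − 13 = 2, and the invariant factors of ∂_2 are all 1, so H_1 = Z^2.
  H_2: rank ker ∂_2 − rank ∂_3 = (14 − 13) − 0 = 1, and there is no ∂_3, so H_2 = Z.

Hence the Betti numbers are b_0 = 1, b_1 = 2, b_2 = 1.

b_0 = 1, b_1 = 2, b_2 = 1.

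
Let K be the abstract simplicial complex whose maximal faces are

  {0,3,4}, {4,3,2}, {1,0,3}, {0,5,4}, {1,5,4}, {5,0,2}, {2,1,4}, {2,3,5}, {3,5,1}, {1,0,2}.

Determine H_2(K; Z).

Order the vertices as 0 < 1 < 2 < 3 < 4 < 5. Listing each simplex with vertices in this order, K has dimension 2 with simplices:

  0-simplices (6): [0], [1], [2], [3], [4], [5]
  1-simplices (15): [0,1], [0,2], [0,3], [0,4], [0,5], [1,2], [1,3], [1,4], [1,5], [2,3], [2,4], [2,5], [3,4], [3,5], [4,5]
  2-simplices (10): [0,1,2], [0,1,3], [0,2,5], [0,3,4], [0,4,5], [1,2,4], [1,3,5], [1,4,5], [2,3,4], [2,3,5]

Hence C_0 ≅ Z^6, C_1 ≅ Z^15, C_2 ≅ Z^10.

The boundary map ∂_1: C_1 → C_0 is given by ∂[p,q] = [q] − [p]. For instance
  ∂[1,4] = [4] − [1].
This gives a 6×15 integer matrix of rank 5; reducing to Smith normal form yields diagonal entries (1,1,1,1,1).

The boundary map ∂_2: C_2 → C_1 maps a triangle to the signed sum of its edges. For instance
  ∂[2,3,5] = [3,5] − [2,5] + [2,3],
  ∂[2,3,4] = [3,4] − [2,4] + [2,3].
As a 15×10 matrix over Z this has rank 10, with invariant factors (1,1,1,1,1,1,1,1,1,2).

From H_k ≅ ker(∂_k) / im(∂_{k+1}) we obtain:

  H_2: rank ker ∂_2 − rank ∂_3 = (10 − 10) − 0 = 0, and there is no ∂_3, so H_2 = 0.

(K is a triangulation of the real projective plane RP^2.)

H_2 ≅ 0.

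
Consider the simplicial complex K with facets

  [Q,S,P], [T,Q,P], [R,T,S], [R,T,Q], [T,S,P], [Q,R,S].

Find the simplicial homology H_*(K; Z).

H_0 ≅ Z,  H_1 = 0,  H_2 ≅ Z.

Order the vertices as P < Q < R < S < T. Listing each simplex with vertices in this order, K has dimension 2 with simplices:

  0-simplices (5): P, Q, R, S, T
  1-simplices (9): PQ, PS, PT, QR, QS, QT, RS, RT, ST
  2-simplices (6): PQS, PQT, PST, QRS, QRT, RST

giving chain groups C_0 ≅ Z^5, C_1 ≅ Z^9, C_2 ≅ Z^6.

Boundary ∂_1: C_1 → C_0 sends each edge [p,q] (with p < q) to q − p. For instance
  ∂QS = S − Q.
The 5×9 boundary matrix has rank 4 and Smith normal form diag(1,1,1,1).

The boundary map ∂_2: C_2 → C_1 acts by ∂[p,q,r] = [q,r] − [p,r] + [p,q]. For instance
  ∂PQS = QS − PS + PQ,
  ∂QRT = RT − QT + QR.
As a 9×6 matrix over Z this has rank 5, with invariant factors (1,1,1,1,1).

Reading off H_k = ker ∂_k / im ∂_{k+1}:

  H_0: rank C_0 − rank ∂_1 = 5 − 4 = 1, and the invariant factors of ∂_1 are all 1, so H_0 = Z.
  H_1: rank ker ∂_1 − rank ∂_2 = (9 − 4) − 5 = 0, and the invariant factors of ∂_2 are all 1, so H_1 = 0.
  H_2: rank ker ∂_2 − rank ∂_3 = (6 − 5) − 0 = 1, and there is no ∂_3, so H_2 = Z.

(K is a triangulation of the 2-sphere S^2.)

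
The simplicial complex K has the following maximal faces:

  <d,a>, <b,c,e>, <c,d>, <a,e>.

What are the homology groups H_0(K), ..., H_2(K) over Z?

K has 5 vertices, 6 edges, 1 triangle.
rank ∂_0 = 0, rank ∂_1 = 4 ⇒ b_0 = 5 − 0 − 4 = 1; all invariant factors of ∂_1 are 1 so no torsion. So H_0 = Z.
rank ∂_1 = 4, rank ∂_2 = 1 ⇒ b_1 = 6 − 4 − 1 = 1; all invariant factors of ∂_2 are 1 so no torsion. So H_1 = Z.
rank ∂_2 = 1, rank ∂_3 = 0 ⇒ b_2 = 1 − 1 − 0 = 0. So H_2 = 0.

H_0 = Z,  H_1 = Z,  H_2 = 0.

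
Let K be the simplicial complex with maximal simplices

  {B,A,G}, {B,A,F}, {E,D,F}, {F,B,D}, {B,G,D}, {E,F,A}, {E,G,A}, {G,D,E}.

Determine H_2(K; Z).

H_2 ≅ Z.

Take the total order A < B < D < E < F < G on the vertex set. Then K (dimension 2) consists of the simplices:

  0-simplices (6): A, B, D, E, F, G
  1-simplices (12): AB, AE, AF, AG, BD, BF, BG, DE, DF, DG, EF, EG
  2-simplices (8): ABF, ABG, AEF, AEG, BDF, BDG, DEF, DEG

giving chain groups C_0 ≅ Z^6, C_1 ≅ Z^12, C_2 ≅ Z^8.

The boundary map ∂_1: C_1 → C_0 sends each edge [p,q] (with p < q) to q − p. For instance
  ∂AE = E − A.
The 6×12 boundary matrix has rank 5 and Smith normal form diag(1,1,1,1,1).

The boundary map ∂_2: C_2 → C_1 acts by ∂[p,q,r] = [q,r] − [p,r] + [p,q]. For instance
  ∂BDG = DG − BG + BD,
  ∂DEF = EF − DF + DE.
This gives a 12×8 integer matrix of rank 7; reducing to Smith normal form yields diagonal entries (1,1,1,1,1,1,1).

From H_k ≅ ker(∂_k) / im(∂_{k+1}) we obtain:

  H_2: rank ker ∂_2 − rank ∂_3 = (8 − 7) − 0 = 1, and there is no ∂_3, so H_2 ≅ Z.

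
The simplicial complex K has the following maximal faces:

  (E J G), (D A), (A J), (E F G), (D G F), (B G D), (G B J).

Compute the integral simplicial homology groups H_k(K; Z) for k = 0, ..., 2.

K has 7 vertices, 12 edges, 5 triangles.
rank ∂_0 = 0, rank ∂_1 = 6 ⇒ b_0 = 7 − 0 − 6 = 1; all invariant factors of ∂_1 are 1 so no torsion. So H_0 = Z.
rank ∂_1 = 6, rank ∂_2 = 5 ⇒ b_1 = 12 − 6 − 5 = 1; all invariant factors of ∂_2 are 1 so no torsion. So H_1 = Z.
rank ∂_2 = 5, rank ∂_3 = 0 ⇒ b_2 = 5 − 5 − 0 = 0. So H_2 = 0.

H_0 = Z,  H_1 = Z,  H_2 = 0.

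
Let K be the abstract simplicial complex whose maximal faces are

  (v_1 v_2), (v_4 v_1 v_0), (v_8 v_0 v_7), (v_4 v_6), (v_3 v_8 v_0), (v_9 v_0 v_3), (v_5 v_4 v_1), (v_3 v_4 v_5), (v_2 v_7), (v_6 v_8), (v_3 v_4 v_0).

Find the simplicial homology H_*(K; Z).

H_0 = Z,  H_1 = Z^2,  H_2 = 0.

Fix the vertex order v_0 < v_1 < v_2 < v_3 < v_4 < v_5 < v_6 < v_7 < v_8 < v_9 and write every simplex with vertices in increasing order. Then dim K = 2 and the simplices of K are:

  0-simplices (10): [v_0], [v_1], [v_2], [v_3], [v_4], [v_5], [v_6], [v_7], [v_8], [v_9]
  1-simplices (18): (18 of them)
  2-simplices (7): [v_0,v_1,v_4], [v_0,v_3,v_4], [v_0,v_3,v_8], [v_0,v_3,v_9], [v_0,v_7,v_8], [v_1,v_4,v_5], [v_3,v_4,v_5]

giving chain groups C_0 ≅ Z^10, C_1 ≅ Z^18, C_2 ≅ Z^7.

Boundary ∂_1: C_1 → C_0 is given by ∂[p,q] = [q] − [p].
The resulting 10×18 matrix has rank 9, and its Smith normal form has invariant factors (1,1,1,1,1,1,1,1,1).

The boundary map ∂_2: C_2 → C_1 maps a triangle to the signed sum of its edges. For instance
  ∂[v_0,v_3,v_4] = [v_3,v_4] − [v_0,v_4] + [v_0,v_3],
  ∂[v_3,v_4,v_5] = [v_4,v_5] − [v_3,v_5] + [v_3,v_4].
This gives a 18×7 integer matrix of rank 7; reducing to Smith normal form yields diagonal entries (1,1,1,1,1,1,1).

Now H_k = ker ∂_k / im ∂_{k+1}, so:

  H_0: rank C_0 − rank ∂_1 = 10 − 9 = 1, and the invariant factors of ∂_1 are all 1, so H_0 = Z.
  H_1: rank ker ∂_1 − rank ∂_2 = (18 − 9) − 7 = 2, and the invariant factors of ∂_2 are all 1, so H_1 = Z^2.
  H_2: rank ker ∂_2 − rank ∂_3 = (7 − 7) − 0 = 0, and there is no ∂_3, so H_2 = 0.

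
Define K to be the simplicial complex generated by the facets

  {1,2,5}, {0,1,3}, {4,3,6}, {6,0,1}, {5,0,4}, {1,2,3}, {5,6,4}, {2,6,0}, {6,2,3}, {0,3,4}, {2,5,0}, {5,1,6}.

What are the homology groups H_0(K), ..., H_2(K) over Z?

H_0 ≅ Z,  H_1 ≅ Z/2,  H_2 = 0.

We work with the vertex ordering 0 < 1 < 2 < 3 < 4 < 5 < 6. The simplices of K, each written with vertices in increasing order, are:

  0-simplices (7): [0], [1], [2], [3], [4], [5], [6]
  1-simplices (18): [0,1], [0,2], [0,3], [0,4], [0,5], [0,6], [1,2], [1,3], [1,5], [1,6], [2,3], [2,5], [2,6], [3,4], [3,6], [4,5], [4,6], [5,6]
  2-simplices (12): [0,1,3], [0,1,6], [0,2,5], [0,2,6], [0,3,4], [0,4,5], [1,2,3], [1,2,5], [1,5,6], [2,3,6], [3,4,6], [4,5,6]

giving chain groups C_0 ≅ Z^7, C_1 ≅ Z^18, C_2 ≅ Z^12.

Boundary ∂_1: C_1 → C_0 maps an edge to its endpoints' difference, ∂[p,q] = q − p.
The resulting 7×18 matrix has rank 6, and its Smith normal form has invariant factors (1,1,1,1,1,1).

Boundary ∂_2: C_2 → C_1 maps a triangle to the signed sum of its edges. For instance
  ∂[0,4,5] = [4,5] − [0,5] + [0,4],
  ∂[0,1,6] = [1,6] − [0,6] + [0,1].
The resulting 18×12 matrix has rank 12, and its Smith normal form has invariant factors (1,1,1,1,1,1,1,1,1,1,1,2).

Computing H_k = (kernel of ∂_k) / (image of ∂_{k+1}):

  H_0: rank C_0 − rank ∂_1 = 7 − 6 = 1, and the invariant factors of ∂_1 are all 1, so H_0 ≅ Z.
  H_1: rank ker ∂_1 − rank ∂_2 = (18 − 6) − 12 = 0, and ∂_2 has invariant factor 2 > 1, so H_1 ≅ Z/2.
  H_2: rank ker ∂_2 − rank ∂_3 = (12 − 12) − 0 = 0, and there is no ∂_3, so H_2 ≅ 0.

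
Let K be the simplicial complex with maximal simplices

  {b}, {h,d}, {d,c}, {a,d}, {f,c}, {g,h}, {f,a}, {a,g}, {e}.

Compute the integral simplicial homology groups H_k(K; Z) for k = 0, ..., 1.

Order the vertices as a < b < c < d < e < f < g < h. Listing each simplex with vertices in this order, K has dimension 1 with simplices:

  0-simplices (8): a, b, c, d, e, f, g, h
  1-simplices (7): ad, af, ag, cd, cf, dh, gh

Hence C_0 ≅ Z^8, C_1 ≅ Z^7.

The boundary map ∂_1: C_1 → C_0 maps an edge to its endpoints' difference, ∂[p,q] = q − p. For instance
  ∂ag = g − a.
This gives a 8×7 integer matrix of rank 5; reducing to Smith normal form yields diagonal entries (1,1,1,1,1).

Now H_k = ker ∂_k / im ∂_{k+1}, so:

  H_0: rank C_0 − rank ∂_1 = 8 − 5 = 3, and the invariant factors of ∂_1 are all 1, so H_0 = Z^3.
  H_1: rank ker ∂_1 − rank ∂_2 = (7 − 5) − 0 = 2, and there is no ∂_2, so H_1 = Z^2.

As a check, the Euler characteristic is 8 − 7 = 1, which agrees with 3 − 2 = 1.

H_0 ≅ Z^3,  H_1 ≅ Z^2.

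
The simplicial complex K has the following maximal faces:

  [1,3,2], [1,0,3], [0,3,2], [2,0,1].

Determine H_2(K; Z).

Take the total order 0 < 1 < 2 < 3 on the vertex set. Then K (dimension 2) consists of the simplices:

  0-simplices (4): [0], [1], [2], [3]
  1-simplices (6): [0,1], [0,2], [0,3], [1,2], [1,3], [2,3]
  2-simplices (4): [0,1,2], [0,1,3], [0,2,3], [1,2,3]

giving chain groups C_0 ≅ Z^4, C_1 ≅ Z^6, C_2 ≅ Z^4.

The boundary map ∂_1: C_1 → C_0 sends each edge [p,q] (with p < q) to q − p.
As a 4×6 matrix over Z this has rank 3, with invariant factors (1,1,1).

Boundary ∂_2: C_2 → C_1 sends each 2-simplex [p,q,r] to [q,r] − [p,r] + [p,q]. For instance
  ∂[0,1,2] = [1,2] − [0,2] + [0,1],
  ∂[0,2,3] = [2,3] − [0,3] + [0,2].
This gives a 6×4 integer matrix of rank 3; reducing to Smith normal form yields diagonal entries (1,1,1).

From H_k ≅ ker(∂_k) / im(∂_{k+1}) we obtain:

  H_2: rank ker ∂_2 − rank ∂_3 = (4 − 3) − 0 = 1, and there is no ∂_3, so H_2 = Z.

(K is a triangulation of the 2-sphere S^2.)

H_2 ≅ Z.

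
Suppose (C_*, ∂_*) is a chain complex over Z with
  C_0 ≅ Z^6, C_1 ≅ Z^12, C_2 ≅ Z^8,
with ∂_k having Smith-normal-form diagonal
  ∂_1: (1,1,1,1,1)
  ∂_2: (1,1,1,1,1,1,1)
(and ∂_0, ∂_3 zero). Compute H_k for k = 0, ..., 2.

H_0: b_0 = 6 − 0 − 5 = 1; torsion from ∂_1 factors > 1: none. So H_0 ≅ Z.
H_1: b_1 = 12 − 5 − 7 = 0; torsion from ∂_2 factors > 1: none. So H_1 ≅ 0.
H_2: b_2 = 8 − 7 − 0 = 1; torsion from ∂_3 factors > 1: none. So H_2 ≅ Z.

H_0 ≅ Z,  H_1 = 0,  H_2 ≅ Z.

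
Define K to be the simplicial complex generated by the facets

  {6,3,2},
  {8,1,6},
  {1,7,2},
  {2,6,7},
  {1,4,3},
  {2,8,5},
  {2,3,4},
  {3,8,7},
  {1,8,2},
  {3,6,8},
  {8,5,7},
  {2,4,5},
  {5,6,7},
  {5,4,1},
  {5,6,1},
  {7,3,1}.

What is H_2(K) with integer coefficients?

Fix the vertex order 1 < 2 < 3 < 4 < 5 < 6 < 7 < 8 and write every simplex with vertices in increasing order. Then dim K = 2 and the simplices of K are:

  0-simplices (8): [1], [2], [3], [4], [5], [6], [7], [8]
  1-simplices (24): (24 of them)
  2-simplices (16): [1,2,7], [1,2,8], [1,3,4], [1,3,7], [1,4,5], [1,5,6], [1,6,8], [2,3,4], [2,3,6], [2,4,5], [2,5,8], [2,6,7], [3,6,8], [3,7,8], [5,6,7], [5,7,8]

giving chain groups C_0 ≅ Z^8, C_1 ≅ Z^24, C_2 ≅ Z^16.

∂_1: C_1 → C_0 is given by ∂[p,q] = [q] − [p]. For instance
  ∂[1,4] = [4] − [1].
The 8×24 boundary matrix has rank 7 and Smith normal form diag(1,1,1,1,1,1,1).

Boundary ∂_2: C_2 → C_1 maps a triangle to the signed sum of its edges. For instance
  ∂[2,4,5] = [4,5] − [2,5] + [2,4],
  ∂[2,3,6] = [3,6] − [2,6] + [2,3].
The resulting 24×16 matrix has rank 15, and its Smith normal form has invariant factors (1,1,1,1,1,1,1,1,1,1,1,1,1,1,1).

From H_k ≅ ker(∂_k) / im(∂_{k+1}) we obtain:

  H_2: rank ker ∂_2 − rank ∂_3 = (16 − 15) − 0 = 1, and there is no ∂_3, so H_2 = Z.

H_2 ≅ Z.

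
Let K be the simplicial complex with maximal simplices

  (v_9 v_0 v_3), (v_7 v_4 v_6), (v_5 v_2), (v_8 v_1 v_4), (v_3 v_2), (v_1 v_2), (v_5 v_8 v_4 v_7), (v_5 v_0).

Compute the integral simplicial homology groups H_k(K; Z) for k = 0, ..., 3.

H_0 ≅ Z,  H_1 ≅ Z^2,  H_2 = 0,  H_3 = 0.

K has 10 vertices, 17 edges, 7 triangles, 1 3-simplex.
rank ∂_0 = 0, rank ∂_1 = 9 ⇒ b_0 = 10 − 0 − 9 = 1; all invariant factors of ∂_1 are 1 so no torsion. So H_0 ≅ Z.
rank ∂_1 = 9, rank ∂_2 = 6 ⇒ b_1 = 17 − 9 − 6 = 2; all invariant factors of ∂_2 are 1 so no torsion. So H_1 ≅ Z^2.
rank ∂_2 = 6, rank ∂_3 = 1 ⇒ b_2 = 7 − 6 − 1 = 0; all invariant factors of ∂_3 are 1 so no torsion. So H_2 ≅ 0.
rank ∂_3 = 1, rank ∂_4 = 0 ⇒ b_3 = 1 − 1 − 0 = 0. So H_3 ≅ 0.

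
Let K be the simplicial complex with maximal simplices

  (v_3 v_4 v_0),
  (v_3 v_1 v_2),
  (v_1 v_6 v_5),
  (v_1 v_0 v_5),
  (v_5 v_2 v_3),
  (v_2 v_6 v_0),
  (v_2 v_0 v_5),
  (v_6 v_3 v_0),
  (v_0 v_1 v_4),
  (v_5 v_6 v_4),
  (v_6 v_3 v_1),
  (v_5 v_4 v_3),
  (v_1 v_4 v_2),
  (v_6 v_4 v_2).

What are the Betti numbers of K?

b_0 = 1, b_1 = 2, b_2 = 1.

Take the total order v_0 < v_1 < v_2 < v_3 < v_4 < v_5 < v_6 on the vertex set. Then K (dimension 2) consists of the simplices:

  0-simplices (7): [v_0], [v_1], [v_2], [v_3], [v_4], [v_5], [v_6]
  1-simplices (21): (21 of them)
  2-simplices (14): (14 of them)

Hence C_0 ≅ Z^7, C_1 ≅ Z^21, C_2 ≅ Z^14.

Boundary ∂_1: C_1 → C_0 maps an edge to its endpoints' difference, ∂[p,q] = q − p.
This gives a 7×21 integer matrix of rank 6; reducing to Smith normal form yields diagonal entries (1,1,1,1,1,1).

Boundary ∂_2: C_2 → C_1 sends each 2-simplex [p,q,r] to [q,r] − [p,r] + [p,q]. For instance
  ∂[v_0,v_1,v_4] = [v_1,v_4] − [v_0,v_4] + [v_0,v_1],
  ∂[v_1,v_5,v_6] = [v_5,v_6] − [v_1,v_6] + [v_1,v_5].
As a 21×14 matrix over Z this has rank 13, with invariant factors (1,1,1,1,1,1,1,1,1,1,1,1,1).

Now H_k = ker ∂_k / im ∂_{k+1}, so:

  H_0: rank C_0 − rank ∂_1 = 7 − 6 = 1, and the invariant factors of ∂_1 are all 1, so H_0 ≅ Z.
  H_1: rank ker ∂_1 − rank ∂_2 = (21 − 6) − 13 = 2, and the invariant factors of ∂_2 are all 1, so H_1 ≅ Z^2.
  H_2: rank ker ∂_2 − rank ∂_3 = (14 − 13) − 0 = 1, and there is no ∂_3, so H_2 ≅ Z.

Hence the Betti numbers are b_0 = 1, b_1 = 2, b_2 = 1.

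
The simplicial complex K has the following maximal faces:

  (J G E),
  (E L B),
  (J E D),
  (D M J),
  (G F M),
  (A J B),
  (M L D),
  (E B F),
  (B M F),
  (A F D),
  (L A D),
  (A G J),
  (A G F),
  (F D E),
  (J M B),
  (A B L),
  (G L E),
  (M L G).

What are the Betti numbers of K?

Order the vertices as A < B < D < E < F < G < J < L < M. Listing each simplex with vertices in this order, K has dimension 2 with simplices:

  0-simplices (9): A, B, D, E, F, G, J, L, M
  1-simplices (27): AB, AD, AF, AG, AJ, AL, BE, BF, BJ, BL, BM, DE, DF, DJ, DL, DM, EF, EG, EJ, EL, FG, FM, GJ, GL, GM, JM, LM
  2-simplices (18): ABJ, ABL, ADF, ADL, AFG, AGJ, BEF, BEL, BFM, BJM, DEF, DEJ, DJM, DLM, EGJ, EGL, FGM, GLM

giving chain groups C_0 ≅ Z^9, C_1 ≅ Z^27, C_2 ≅ Z^18.

Boundary ∂_1: C_1 → C_0 sends each edge [p,q] (with p < q) to q − p.
The resulting 9×27 matrix has rank 8, and its Smith normal form has invariant factors (1,1,1,1,1,1,1,1).

Boundary ∂_2: C_2 → C_1 maps a triangle to the signed sum of its edges. For instance
  ∂BFM = FM − BM + BF,
  ∂DLM = LM − DM + DL.
As a 27×18 matrix over Z this has rank 17, with invariant factors (1,1,1,1,1,1,1,1,1,1,1,1,1,1,1,1,1).

From H_k ≅ ker(∂_k) / im(∂_{k+1}) we obtain:

  H_0: rank C_0 − rank ∂_1 = 9 − 8 = 1, and the invariant factors of ∂_1 are all 1, so H_0 ≅ Z.
  H_1: rank ker ∂_1 − rank ∂_2 = (27 − 8) − 17 = 2, and the invariant factors of ∂_2 are all 1, so H_1 ≅ Z^2.
  H_2: rank ker ∂_2 − rank ∂_3 = (18 − 17) − 0 = 1, and there is no ∂_3, so H_2 ≅ Z.

(K is a triangulation of the torus T^2.)

Hence the Betti numbers are b_0 = 1, b_1 = 2, b_2 = 1.

b_0 = 1, b_1 = 2, b_2 = 1.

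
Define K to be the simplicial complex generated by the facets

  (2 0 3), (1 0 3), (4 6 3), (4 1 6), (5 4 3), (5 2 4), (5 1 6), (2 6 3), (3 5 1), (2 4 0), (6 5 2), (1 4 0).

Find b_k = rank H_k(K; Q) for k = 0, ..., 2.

Take the total order 0 < 1 < 2 < 3 < 4 < 5 < 6 on the vertex set. Then K (dimension 2) consists of the simplices:

  0-simplices (7): [0], [1], [2], [3], [4], [5], [6]
  1-simplices (18): [0,1], [0,2], [0,3], [0,4], [1,3], [1,4], [1,5], [1,6], [2,3], [2,4], [2,5], [2,6], [3,4], [3,5], [3,6], [4,5], [4,6], [5,6]
  2-simplices (12): [0,1,3], [0,1,4], [0,2,3], [0,2,4], [1,3,5], [1,4,6], [1,5,6], [2,3,6], [2,4,5], [2,5,6], [3,4,5], [3,4,6]

giving chain groups C_0 ≅ Z^7, C_1 ≅ Z^18, C_2 ≅ Z^12.

Boundary ∂_1: C_1 → C_0 sends each edge [p,q] (with p < q) to q − p. For instance
  ∂[2,3] = [3] − [2].
The resulting 7×18 matrix has rank 6, and its Smith normal form has invariant factors (1,1,1,1,1,1).

Boundary ∂_2: C_2 → C_1 sends each 2-simplex [p,q,r] to [q,r] − [p,r] + [p,q]. For instance
  ∂[1,4,6] = [4,6] − [1,6] + [1,4],
  ∂[0,2,4] = [2,4] − [0,4] + [0,2].
The resulting 18×12 matrix has rank 12, and its Smith normal form has invariant factors (1,1,1,1,1,1,1,1,1,1,1,2).

Computing H_k = (kernel of ∂_k) / (image of ∂_{k+1}):

  H_0: rank C_0 − rank ∂_1 = 7 − 6 = 1, and the invariant factors of ∂_1 are all 1, so H_0 ≅ Z.
  H_1: rank ker ∂_1 − rank ∂_2 = (18 − 6) − 12 = 0, and ∂_2 has invariant factor 2 > 1, so H_1 ≅ Z/2Z.
  H_2: rank ker ∂_2 − rank ∂_3 = (12 − 12) − 0 = 0, and there is no ∂_3, so H_2 ≅ 0.

Hence the Betti numbers are b_0 = 1, b_1 = 0, b_2 = 0.

b_0 = 1, b_1 = 0, b_2 = 0.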